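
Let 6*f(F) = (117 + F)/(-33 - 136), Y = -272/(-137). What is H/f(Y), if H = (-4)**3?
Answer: 8890752/16301 ≈ 545.41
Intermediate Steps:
Y = 272/137 (Y = -272*(-1/137) = 272/137 ≈ 1.9854)
H = -64
f(F) = -3/26 - F/1014 (f(F) = ((117 + F)/(-33 - 136))/6 = ((117 + F)/(-169))/6 = ((117 + F)*(-1/169))/6 = (-9/13 - F/169)/6 = -3/26 - F/1014)
H/f(Y) = -64/(-3/26 - 1/1014*272/137) = -64/(-3/26 - 136/69459) = -64/(-16301/138918) = -64*(-138918/16301) = 8890752/16301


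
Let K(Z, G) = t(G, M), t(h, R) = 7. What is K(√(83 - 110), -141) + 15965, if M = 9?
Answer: 15972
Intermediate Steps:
K(Z, G) = 7
K(√(83 - 110), -141) + 15965 = 7 + 15965 = 15972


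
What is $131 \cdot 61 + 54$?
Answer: $8045$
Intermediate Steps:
$131 \cdot 61 + 54 = 7991 + 54 = 8045$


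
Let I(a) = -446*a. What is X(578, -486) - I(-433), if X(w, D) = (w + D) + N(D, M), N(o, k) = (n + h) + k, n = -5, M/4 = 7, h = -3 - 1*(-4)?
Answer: -193002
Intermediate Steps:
h = 1 (h = -3 + 4 = 1)
M = 28 (M = 4*7 = 28)
N(o, k) = -4 + k (N(o, k) = (-5 + 1) + k = -4 + k)
X(w, D) = 24 + D + w (X(w, D) = (w + D) + (-4 + 28) = (D + w) + 24 = 24 + D + w)
X(578, -486) - I(-433) = (24 - 486 + 578) - (-446)*(-433) = 116 - 1*193118 = 116 - 193118 = -193002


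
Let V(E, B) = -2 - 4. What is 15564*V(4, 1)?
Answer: -93384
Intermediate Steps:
V(E, B) = -6
15564*V(4, 1) = 15564*(-6) = -93384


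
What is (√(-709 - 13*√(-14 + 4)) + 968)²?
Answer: (968 + √(-709 - 13*I*√10))² ≈ 9.3781e+5 - 51613.0*I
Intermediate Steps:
(√(-709 - 13*√(-14 + 4)) + 968)² = (√(-709 - 13*I*√10) + 968)² = (968 + √(-709 - 13*I*√10))²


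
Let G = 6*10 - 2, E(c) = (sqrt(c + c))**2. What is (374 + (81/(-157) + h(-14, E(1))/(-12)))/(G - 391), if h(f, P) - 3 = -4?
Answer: -703801/627372 ≈ -1.1218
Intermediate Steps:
E(c) = 2*c (E(c) = (sqrt(2*c))**2 = (sqrt(2)*sqrt(c))**2 = 2*c)
h(f, P) = -1 (h(f, P) = 3 - 4 = -1)
G = 58 (G = 60 - 2 = 58)
(374 + (81/(-157) + h(-14, E(1))/(-12)))/(G - 391) = (374 + (81/(-157) - 1/(-12)))/(58 - 391) = (374 + (81*(-1/157) - 1*(-1/12)))/(-333) = (374 + (-81/157 + 1/12))*(-1/333) = (374 - 815/1884)*(-1/333) = (703801/1884)*(-1/333) = -703801/627372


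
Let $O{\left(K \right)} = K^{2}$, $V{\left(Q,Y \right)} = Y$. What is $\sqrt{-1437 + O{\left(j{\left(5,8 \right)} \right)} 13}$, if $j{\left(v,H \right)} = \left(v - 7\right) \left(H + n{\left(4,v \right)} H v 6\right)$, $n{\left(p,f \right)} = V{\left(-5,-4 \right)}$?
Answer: $\sqrt{47126371} \approx 6864.9$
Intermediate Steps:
$n{\left(p,f \right)} = -4$
$j{\left(v,H \right)} = \left(-7 + v\right) \left(H - 24 H v\right)$ ($j{\left(v,H \right)} = \left(v - 7\right) \left(H + - 4 H v 6\right) = \left(-7 + v\right) \left(H + - 4 H v 6\right) = \left(-7 + v\right) \left(H - 24 H v\right)$)
$\sqrt{-1437 + O{\left(j{\left(5,8 \right)} \right)} 13} = \sqrt{-1437 + \left(8 \left(-7 - 24 \cdot 5^{2} + 169 \cdot 5\right)\right)^{2} \cdot 13} = \sqrt{-1437 + \left(8 \left(-7 - 600 + 845\right)\right)^{2} \cdot 13} = \sqrt{-1437 + \left(8 \cdot 238\right)^{2} \cdot 13} = \sqrt{-1437 + 1904^{2} \cdot 13} = \sqrt{-1437 + 3625216 \cdot 13} = \sqrt{-1437 + 47127808} = \sqrt{47126371}$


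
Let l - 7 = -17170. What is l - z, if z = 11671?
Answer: -28834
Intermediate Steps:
l = -17163 (l = 7 - 17170 = -17163)
l - z = -17163 - 1*11671 = -17163 - 11671 = -28834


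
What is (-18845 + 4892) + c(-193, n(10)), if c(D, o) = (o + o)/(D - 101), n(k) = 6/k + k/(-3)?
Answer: -30766324/2205 ≈ -13953.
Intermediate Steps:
n(k) = 6/k - k/3 (n(k) = 6/k + k*(-⅓) = 6/k - k/3)
c(D, o) = 2*o/(-101 + D) (c(D, o) = (2*o)/(-101 + D) = 2*o/(-101 + D))
(-18845 + 4892) + c(-193, n(10)) = (-18845 + 4892) + 2*(6/10 - ⅓*10)/(-101 - 193) = -13953 + 2*(6*(⅒) - 10/3)/(-294) = -13953 + 2*(⅗ - 10/3)*(-1/294) = -13953 + 2*(-41/15)*(-1/294) = -13953 + 41/2205 = -30766324/2205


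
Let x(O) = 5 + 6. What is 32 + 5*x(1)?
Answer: 87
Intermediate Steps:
x(O) = 11
32 + 5*x(1) = 32 + 5*11 = 32 + 55 = 87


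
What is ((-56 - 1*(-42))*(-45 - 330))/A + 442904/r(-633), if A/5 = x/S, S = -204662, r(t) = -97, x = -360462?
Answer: -23134206158/5827469 ≈ -3969.9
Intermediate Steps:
A = 901155/102331 (A = 5*(-360462/(-204662)) = 5*(-360462*(-1/204662)) = 5*(180231/102331) = 901155/102331 ≈ 8.8063)
((-56 - 1*(-42))*(-45 - 330))/A + 442904/r(-633) = ((-56 - 1*(-42))*(-45 - 330))/(901155/102331) + 442904/(-97) = ((-56 + 42)*(-375))*(102331/901155) + 442904*(-1/97) = -14*(-375)*(102331/901155) - 442904/97 = 5250*(102331/901155) - 442904/97 = 35815850/60077 - 442904/97 = -23134206158/5827469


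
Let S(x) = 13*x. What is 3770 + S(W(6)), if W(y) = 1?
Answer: 3783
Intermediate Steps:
3770 + S(W(6)) = 3770 + 13*1 = 3770 + 13 = 3783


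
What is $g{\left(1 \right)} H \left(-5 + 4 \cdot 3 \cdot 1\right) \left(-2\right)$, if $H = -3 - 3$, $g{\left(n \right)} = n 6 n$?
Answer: $504$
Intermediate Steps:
$g{\left(n \right)} = 6 n^{2}$ ($g{\left(n \right)} = 6 n n = 6 n^{2}$)
$H = -6$
$g{\left(1 \right)} H \left(-5 + 4 \cdot 3 \cdot 1\right) \left(-2\right) = 6 \cdot 1^{2} \left(-6\right) \left(-5 + 4 \cdot 3 \cdot 1\right) \left(-2\right) = 6 \cdot 1 \left(-6\right) \left(-5 + 12 \cdot 1\right) \left(-2\right) = 6 \left(-6\right) \left(-5 + 12\right) \left(-2\right) = - 36 \cdot 7 \left(-2\right) = \left(-36\right) \left(-14\right) = 504$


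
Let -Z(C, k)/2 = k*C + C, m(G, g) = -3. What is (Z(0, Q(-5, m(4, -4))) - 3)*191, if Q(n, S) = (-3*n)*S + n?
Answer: -573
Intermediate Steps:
Q(n, S) = n - 3*S*n (Q(n, S) = -3*S*n + n = n - 3*S*n)
Z(C, k) = -2*C - 2*C*k (Z(C, k) = -2*(k*C + C) = -2*(C*k + C) = -2*(C + C*k) = -2*C - 2*C*k)
(Z(0, Q(-5, m(4, -4))) - 3)*191 = (-2*0*(1 - 5*(1 - 3*(-3))) - 3)*191 = (-2*0*(1 - 5*(1 + 9)) - 3)*191 = (-2*0*(1 - 5*10) - 3)*191 = (-2*0*(1 - 50) - 3)*191 = (-2*0*(-49) - 3)*191 = (0 - 3)*191 = -3*191 = -573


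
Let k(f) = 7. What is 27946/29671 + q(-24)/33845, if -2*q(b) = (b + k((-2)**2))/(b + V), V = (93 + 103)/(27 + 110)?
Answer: 5848958272321/6210065529080 ≈ 0.94185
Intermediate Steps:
V = 196/137 ≈ 1.4307
q(b) = -(7 + b)/(2*(196/137 + b)) (q(b) = -(b + 7)/(2*(b + 196/137)) = -(7 + b)/(2*(196/137 + b)))
27946/29671 + q(-24)/33845 = 27946/29671 + (137*(-7 - 1*(-24))/(2*(196 + 137*(-24))))/33845 = 27946*(1/29671) + (137*(-7 + 24)/(2*(196 - 3288)))*(1/33845) = 27946/29671 + ((137/2)*17/(-3092))*(1/33845) = 27946/29671 + ((137/2)*(-1/3092)*17)*(1/33845) = 27946/29671 - 2329/6184*1/33845 = 27946/29671 - 2329/209297480 = 5848958272321/6210065529080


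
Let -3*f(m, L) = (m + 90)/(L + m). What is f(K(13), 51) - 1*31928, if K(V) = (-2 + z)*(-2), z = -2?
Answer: -5651354/177 ≈ -31929.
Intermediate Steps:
K(V) = 8 (K(V) = (-2 - 2)*(-2) = -4*(-2) = 8)
f(m, L) = -(90 + m)/(3*(L + m)) (f(m, L) = -(m + 90)/(3*(L + m)) = -(90 + m)/(3*(L + m)))
f(K(13), 51) - 1*31928 = (-30 - ⅓*8)/(51 + 8) - 1*31928 = (-30 - 8/3)/59 - 31928 = (1/59)*(-98/3) - 31928 = -98/177 - 31928 = -5651354/177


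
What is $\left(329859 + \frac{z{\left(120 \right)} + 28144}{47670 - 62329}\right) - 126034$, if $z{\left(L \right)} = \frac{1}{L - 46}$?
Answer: $\frac{221100347293}{1084766} \approx 2.0382 \cdot 10^{5}$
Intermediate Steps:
$z{\left(L \right)} = \frac{1}{-46 + L}$
$\left(329859 + \frac{z{\left(120 \right)} + 28144}{47670 - 62329}\right) - 126034 = \left(329859 + \frac{\frac{1}{-46 + 120} + 28144}{47670 - 62329}\right) - 126034 = \left(329859 + \frac{\frac{1}{74} + 28144}{-14659}\right) - 126034 = \left(329859 + \left(\frac{1}{74} + 28144\right) \left(- \frac{1}{14659}\right)\right) - 126034 = \left(329859 + \frac{2082657}{74} \left(- \frac{1}{14659}\right)\right) - 126034 = \left(329859 - \frac{2082657}{1084766}\right) - 126034 = \frac{357817745337}{1084766} - 126034 = \frac{221100347293}{1084766}$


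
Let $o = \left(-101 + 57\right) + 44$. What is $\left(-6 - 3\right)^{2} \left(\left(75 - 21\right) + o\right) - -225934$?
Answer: $230308$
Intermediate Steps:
$o = 0$ ($o = -44 + 44 = 0$)
$\left(-6 - 3\right)^{2} \left(\left(75 - 21\right) + o\right) - -225934 = \left(-6 - 3\right)^{2} \left(\left(75 - 21\right) + 0\right) - -225934 = \left(-9\right)^{2} \left(54 + 0\right) + 225934 = 81 \cdot 54 + 225934 = 4374 + 225934 = 230308$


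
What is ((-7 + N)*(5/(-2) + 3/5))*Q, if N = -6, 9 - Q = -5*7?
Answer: 5434/5 ≈ 1086.8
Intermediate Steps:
Q = 44 (Q = 9 - (-5)*7 = 9 - 1*(-35) = 9 + 35 = 44)
((-7 + N)*(5/(-2) + 3/5))*Q = ((-7 - 6)*(5/(-2) + 3/5))*44 = -13*(5*(-1/2) + 3*(1/5))*44 = -13*(-5/2 + 3/5)*44 = -13*(-19/10)*44 = (247/10)*44 = 5434/5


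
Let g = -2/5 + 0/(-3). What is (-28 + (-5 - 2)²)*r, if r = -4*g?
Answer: 168/5 ≈ 33.600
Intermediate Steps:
g = -⅖ (g = -2*⅕ + 0*(-⅓) = -⅖ + 0 = -⅖ ≈ -0.40000)
r = 8/5 (r = -4*(-⅖) = 8/5 ≈ 1.6000)
(-28 + (-5 - 2)²)*r = (-28 + (-5 - 2)²)*(8/5) = (-28 + (-7)²)*(8/5) = (-28 + 49)*(8/5) = 21*(8/5) = 168/5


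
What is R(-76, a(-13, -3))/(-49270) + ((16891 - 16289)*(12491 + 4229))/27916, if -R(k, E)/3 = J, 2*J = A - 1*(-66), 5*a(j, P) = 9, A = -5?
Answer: 35423341651/98244380 ≈ 360.56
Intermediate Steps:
a(j, P) = 9/5 (a(j, P) = (⅕)*9 = 9/5)
J = 61/2 (J = (-5 - 1*(-66))/2 = (-5 + 66)/2 = (½)*61 = 61/2 ≈ 30.500)
R(k, E) = -183/2 (R(k, E) = -3*61/2 = -183/2)
R(-76, a(-13, -3))/(-49270) + ((16891 - 16289)*(12491 + 4229))/27916 = -183/2/(-49270) + ((16891 - 16289)*(12491 + 4229))/27916 = -183/2*(-1/49270) + (602*16720)*(1/27916) = 183/98540 + 10065440*(1/27916) = 183/98540 + 359480/997 = 35423341651/98244380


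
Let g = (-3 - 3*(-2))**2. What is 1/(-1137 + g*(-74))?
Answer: -1/1803 ≈ -0.00055463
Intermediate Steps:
g = 9 (g = (-3 + 6)**2 = 3**2 = 9)
1/(-1137 + g*(-74)) = 1/(-1137 + 9*(-74)) = 1/(-1137 - 666) = 1/(-1803) = -1/1803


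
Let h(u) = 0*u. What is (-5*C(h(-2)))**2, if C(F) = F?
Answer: 0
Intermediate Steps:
h(u) = 0
(-5*C(h(-2)))**2 = (-5*0)**2 = 0**2 = 0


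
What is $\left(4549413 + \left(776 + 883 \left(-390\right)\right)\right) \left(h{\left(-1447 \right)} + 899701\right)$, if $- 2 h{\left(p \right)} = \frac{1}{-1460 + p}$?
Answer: $\frac{22000057166737685}{5814} \approx 3.784 \cdot 10^{12}$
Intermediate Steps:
$h{\left(p \right)} = - \frac{1}{2 \left(-1460 + p\right)}$
$\left(4549413 + \left(776 + 883 \left(-390\right)\right)\right) \left(h{\left(-1447 \right)} + 899701\right) = \left(4549413 + \left(776 + 883 \left(-390\right)\right)\right) \left(- \frac{1}{-2920 + 2 \left(-1447\right)} + 899701\right) = \left(4549413 + \left(776 - 344370\right)\right) \left(- \frac{1}{-2920 - 2894} + 899701\right) = \left(4549413 - 343594\right) \left(- \frac{1}{-5814} + 899701\right) = 4205819 \left(\left(-1\right) \left(- \frac{1}{5814}\right) + 899701\right) = 4205819 \left(\frac{1}{5814} + 899701\right) = 4205819 \cdot \frac{5230861615}{5814} = \frac{22000057166737685}{5814}$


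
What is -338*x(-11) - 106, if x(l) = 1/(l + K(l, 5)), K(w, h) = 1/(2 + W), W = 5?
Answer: -2845/38 ≈ -74.868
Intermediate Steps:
K(w, h) = 1/7 (K(w, h) = 1/(2 + 5) = 1/7)
x(l) = 1/(1/7 + l) (x(l) = 1/(l + 1/7) = 1/(1/7 + l))
-338*x(-11) - 106 = -2366/(1 + 7*(-11)) - 106 = -2366/(1 - 77) - 106 = -2366/(-76) - 106 = -2366*(-1)/76 - 106 = -338*(-7/76) - 106 = 1183/38 - 106 = -2845/38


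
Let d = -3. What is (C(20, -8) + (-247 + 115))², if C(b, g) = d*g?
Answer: 11664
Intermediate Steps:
C(b, g) = -3*g
(C(20, -8) + (-247 + 115))² = (-3*(-8) + (-247 + 115))² = (24 - 132)² = (-108)² = 11664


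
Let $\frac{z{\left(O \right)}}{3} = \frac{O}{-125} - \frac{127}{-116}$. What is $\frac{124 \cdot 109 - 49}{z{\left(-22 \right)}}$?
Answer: $\frac{65090500}{18427} \approx 3532.3$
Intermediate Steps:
$z{\left(O \right)} = \frac{381}{116} - \frac{3 O}{125}$ ($z{\left(O \right)} = 3 \left(\frac{O}{-125} - \frac{127}{-116}\right) = 3 \left(O \left(- \frac{1}{125}\right) - - \frac{127}{116}\right) = 3 \left(- \frac{O}{125} + \frac{127}{116}\right) = 3 \left(\frac{127}{116} - \frac{O}{125}\right) = \frac{381}{116} - \frac{3 O}{125}$)
$\frac{124 \cdot 109 - 49}{z{\left(-22 \right)}} = \frac{124 \cdot 109 - 49}{\frac{381}{116} - - \frac{66}{125}} = \frac{13516 - 49}{\frac{381}{116} + \frac{66}{125}} = \frac{13467}{\frac{55281}{14500}} = 13467 \cdot \frac{14500}{55281} = \frac{65090500}{18427}$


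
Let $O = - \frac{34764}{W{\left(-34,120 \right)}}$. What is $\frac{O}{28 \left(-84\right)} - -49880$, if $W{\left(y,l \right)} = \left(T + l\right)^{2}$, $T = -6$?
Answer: $\frac{127055136977}{2547216} \approx 49880.0$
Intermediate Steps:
$W{\left(y,l \right)} = \left(-6 + l\right)^{2}$
$O = - \frac{2897}{1083}$ ($O = - \frac{34764}{\left(-6 + 120\right)^{2}} = - \frac{34764}{114^{2}} = - \frac{34764}{12996} = \left(-34764\right) \frac{1}{12996} = - \frac{2897}{1083} \approx -2.675$)
$\frac{O}{28 \left(-84\right)} - -49880 = - \frac{2897}{1083 \cdot 28 \left(-84\right)} - -49880 = - \frac{2897}{1083 \left(-2352\right)} + 49880 = \left(- \frac{2897}{1083}\right) \left(- \frac{1}{2352}\right) + 49880 = \frac{2897}{2547216} + 49880 = \frac{127055136977}{2547216}$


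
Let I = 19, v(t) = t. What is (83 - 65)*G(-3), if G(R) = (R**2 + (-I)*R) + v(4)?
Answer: 1260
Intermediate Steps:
G(R) = 4 + R**2 - 19*R (G(R) = (R**2 + (-1*19)*R) + 4 = (R**2 - 19*R) + 4 = 4 + R**2 - 19*R)
(83 - 65)*G(-3) = (83 - 65)*(4 + (-3)**2 - 19*(-3)) = 18*(4 + 9 + 57) = 18*70 = 1260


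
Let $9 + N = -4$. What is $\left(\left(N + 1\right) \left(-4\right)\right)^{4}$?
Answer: $5308416$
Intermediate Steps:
$N = -13$ ($N = -9 - 4 = -13$)
$\left(\left(N + 1\right) \left(-4\right)\right)^{4} = \left(\left(-13 + 1\right) \left(-4\right)\right)^{4} = \left(\left(-12\right) \left(-4\right)\right)^{4} = 48^{4} = 5308416$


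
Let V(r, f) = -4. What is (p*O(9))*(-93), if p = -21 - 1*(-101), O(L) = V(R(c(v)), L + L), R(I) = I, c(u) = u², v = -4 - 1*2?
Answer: 29760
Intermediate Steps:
v = -6 (v = -4 - 2 = -6)
O(L) = -4
p = 80 (p = -21 + 101 = 80)
(p*O(9))*(-93) = (80*(-4))*(-93) = -320*(-93) = 29760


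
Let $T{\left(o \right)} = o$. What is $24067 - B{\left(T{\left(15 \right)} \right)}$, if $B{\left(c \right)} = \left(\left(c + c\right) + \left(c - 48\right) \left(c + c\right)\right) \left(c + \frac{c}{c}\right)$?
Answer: $39427$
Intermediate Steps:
$B{\left(c \right)} = \left(1 + c\right) \left(2 c + 2 c \left(-48 + c\right)\right)$ ($B{\left(c \right)} = \left(2 c + \left(-48 + c\right) 2 c\right) \left(c + 1\right) = \left(2 c + 2 c \left(-48 + c\right)\right) \left(1 + c\right) = \left(1 + c\right) \left(2 c + 2 c \left(-48 + c\right)\right)$)
$24067 - B{\left(T{\left(15 \right)} \right)} = 24067 - 2 \cdot 15 \left(-47 + 15^{2} - 690\right) = 24067 - 2 \cdot 15 \left(-47 + 225 - 690\right) = 24067 - 2 \cdot 15 \left(-512\right) = 24067 - -15360 = 24067 + 15360 = 39427$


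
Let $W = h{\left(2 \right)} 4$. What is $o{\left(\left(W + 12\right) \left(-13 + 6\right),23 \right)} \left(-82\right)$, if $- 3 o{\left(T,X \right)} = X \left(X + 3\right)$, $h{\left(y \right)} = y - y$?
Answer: $\frac{49036}{3} \approx 16345.0$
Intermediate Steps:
$h{\left(y \right)} = 0$
$W = 0$ ($W = 0 \cdot 4 = 0$)
$o{\left(T,X \right)} = - \frac{X \left(3 + X\right)}{3}$ ($o{\left(T,X \right)} = - \frac{X \left(X + 3\right)}{3} = - \frac{X \left(3 + X\right)}{3}$)
$o{\left(\left(W + 12\right) \left(-13 + 6\right),23 \right)} \left(-82\right) = \left(- \frac{1}{3}\right) 23 \left(3 + 23\right) \left(-82\right) = \left(- \frac{1}{3}\right) 23 \cdot 26 \left(-82\right) = \left(- \frac{598}{3}\right) \left(-82\right) = \frac{49036}{3}$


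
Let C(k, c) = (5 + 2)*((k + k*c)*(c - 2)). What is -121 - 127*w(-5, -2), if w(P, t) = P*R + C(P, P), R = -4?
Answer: 121799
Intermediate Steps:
C(k, c) = 7*(-2 + c)*(k + c*k) (C(k, c) = 7*((k + c*k)*(-2 + c)) = 7*((-2 + c)*(k + c*k)) = 7*(-2 + c)*(k + c*k))
w(P, t) = -4*P + 7*P*(-2 + P**2 - P) (w(P, t) = P*(-4) + 7*P*(-2 + P**2 - P) = -4*P + 7*P*(-2 + P**2 - P))
-121 - 127*w(-5, -2) = -121 - (-635)*(-18 - 7*(-5) + 7*(-5)**2) = -121 - (-635)*(-18 + 35 + 7*25) = -121 - (-635)*(-18 + 35 + 175) = -121 - (-635)*192 = -121 - 127*(-960) = -121 + 121920 = 121799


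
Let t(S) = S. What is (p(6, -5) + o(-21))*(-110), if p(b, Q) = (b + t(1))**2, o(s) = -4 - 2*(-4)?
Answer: -5830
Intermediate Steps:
o(s) = 4 (o(s) = -4 + 8 = 4)
p(b, Q) = (1 + b)**2 (p(b, Q) = (b + 1)**2 = (1 + b)**2)
(p(6, -5) + o(-21))*(-110) = ((1 + 6)**2 + 4)*(-110) = (7**2 + 4)*(-110) = (49 + 4)*(-110) = 53*(-110) = -5830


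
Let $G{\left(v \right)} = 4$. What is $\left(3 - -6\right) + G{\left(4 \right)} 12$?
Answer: $57$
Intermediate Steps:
$\left(3 - -6\right) + G{\left(4 \right)} 12 = \left(3 - -6\right) + 4 \cdot 12 = \left(3 + 6\right) + 48 = 9 + 48 = 57$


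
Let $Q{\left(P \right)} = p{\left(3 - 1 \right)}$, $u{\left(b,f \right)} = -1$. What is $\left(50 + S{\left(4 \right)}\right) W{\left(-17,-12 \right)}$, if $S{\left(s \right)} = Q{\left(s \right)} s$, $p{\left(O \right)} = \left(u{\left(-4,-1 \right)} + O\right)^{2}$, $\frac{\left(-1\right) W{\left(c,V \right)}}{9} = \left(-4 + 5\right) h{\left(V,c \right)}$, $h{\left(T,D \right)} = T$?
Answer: $5832$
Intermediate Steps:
$W{\left(c,V \right)} = - 9 V$ ($W{\left(c,V \right)} = - 9 \left(-4 + 5\right) V = - 9 \cdot 1 V = - 9 V$)
$p{\left(O \right)} = \left(-1 + O\right)^{2}$
$Q{\left(P \right)} = 1$ ($Q{\left(P \right)} = \left(-1 + \left(3 - 1\right)\right)^{2} = \left(-1 + 2\right)^{2} = 1^{2} = 1$)
$S{\left(s \right)} = s$ ($S{\left(s \right)} = 1 s = s$)
$\left(50 + S{\left(4 \right)}\right) W{\left(-17,-12 \right)} = \left(50 + 4\right) \left(\left(-9\right) \left(-12\right)\right) = 54 \cdot 108 = 5832$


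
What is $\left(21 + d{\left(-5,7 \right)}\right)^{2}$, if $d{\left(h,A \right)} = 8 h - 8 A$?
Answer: $5625$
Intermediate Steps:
$d{\left(h,A \right)} = - 8 A + 8 h$
$\left(21 + d{\left(-5,7 \right)}\right)^{2} = \left(21 + \left(\left(-8\right) 7 + 8 \left(-5\right)\right)\right)^{2} = \left(21 - 96\right)^{2} = \left(-75\right)^{2} = 5625$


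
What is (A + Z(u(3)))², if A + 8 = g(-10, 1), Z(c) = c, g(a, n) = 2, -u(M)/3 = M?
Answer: 225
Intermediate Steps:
u(M) = -3*M
A = -6 (A = -8 + 2 = -6)
(A + Z(u(3)))² = (-6 - 3*3)² = (-6 - 9)² = (-15)² = 225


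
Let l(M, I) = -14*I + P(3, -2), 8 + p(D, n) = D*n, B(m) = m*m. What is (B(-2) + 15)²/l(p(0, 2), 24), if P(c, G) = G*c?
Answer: -19/18 ≈ -1.0556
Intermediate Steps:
B(m) = m²
p(D, n) = -8 + D*n
l(M, I) = -6 - 14*I (l(M, I) = -14*I - 2*3 = -14*I - 6 = -6 - 14*I)
(B(-2) + 15)²/l(p(0, 2), 24) = ((-2)² + 15)²/(-6 - 14*24) = (4 + 15)²/(-6 - 336) = 19²/(-342) = 361*(-1/342) = -19/18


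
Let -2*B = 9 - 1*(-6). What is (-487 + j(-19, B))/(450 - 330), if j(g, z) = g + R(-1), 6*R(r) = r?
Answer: -3037/720 ≈ -4.2181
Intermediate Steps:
R(r) = r/6
B = -15/2 (B = -(9 - 1*(-6))/2 = -(9 + 6)/2 = -½*15 = -15/2 ≈ -7.5000)
j(g, z) = -⅙ + g (j(g, z) = g + (⅙)*(-1) = g - ⅙ = -⅙ + g)
(-487 + j(-19, B))/(450 - 330) = (-487 + (-⅙ - 19))/(450 - 330) = (-487 - 115/6)/120 = -3037/6*1/120 = -3037/720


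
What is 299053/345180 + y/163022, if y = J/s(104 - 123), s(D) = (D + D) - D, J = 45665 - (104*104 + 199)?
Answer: 457165829077/534583372620 ≈ 0.85518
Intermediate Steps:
J = 34650 (J = 45665 - (10816 + 199) = 45665 - 1*11015 = 45665 - 11015 = 34650)
s(D) = D (s(D) = 2*D - D = D)
y = -34650/19 (y = 34650/(104 - 123) = 34650/(-19) = 34650*(-1/19) = -34650/19 ≈ -1823.7)
299053/345180 + y/163022 = 299053/345180 - 34650/19/163022 = 299053*(1/345180) - 34650/19*1/163022 = 299053/345180 - 17325/1548709 = 457165829077/534583372620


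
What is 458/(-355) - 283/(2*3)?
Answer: -103213/2130 ≈ -48.457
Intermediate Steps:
458/(-355) - 283/(2*3) = 458*(-1/355) - 283/6 = -458/355 - 283*⅙ = -458/355 - 283/6 = -103213/2130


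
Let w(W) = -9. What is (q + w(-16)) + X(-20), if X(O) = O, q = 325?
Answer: 296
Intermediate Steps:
(q + w(-16)) + X(-20) = (325 - 9) - 20 = 316 - 20 = 296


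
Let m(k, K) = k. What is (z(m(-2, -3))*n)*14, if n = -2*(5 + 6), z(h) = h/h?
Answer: -308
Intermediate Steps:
z(h) = 1
n = -22 (n = -2*11 = -22)
(z(m(-2, -3))*n)*14 = (1*(-22))*14 = -22*14 = -308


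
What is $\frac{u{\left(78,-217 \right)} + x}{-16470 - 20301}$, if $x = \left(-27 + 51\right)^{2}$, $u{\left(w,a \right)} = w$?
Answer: $- \frac{218}{12257} \approx -0.017786$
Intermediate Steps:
$x = 576$ ($x = 24^{2} = 576$)
$\frac{u{\left(78,-217 \right)} + x}{-16470 - 20301} = \frac{78 + 576}{-16470 - 20301} = \frac{654}{-36771} = 654 \left(- \frac{1}{36771}\right) = - \frac{218}{12257}$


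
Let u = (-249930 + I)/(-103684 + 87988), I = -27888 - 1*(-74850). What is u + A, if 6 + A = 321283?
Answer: 70041205/218 ≈ 3.2129e+5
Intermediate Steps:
I = 46962 (I = -27888 + 74850 = 46962)
A = 321277 (A = -6 + 321283 = 321277)
u = 2819/218 (u = (-249930 + 46962)/(-103684 + 87988) = -202968/(-15696) = -202968*(-1/15696) = 2819/218 ≈ 12.931)
u + A = 2819/218 + 321277 = 70041205/218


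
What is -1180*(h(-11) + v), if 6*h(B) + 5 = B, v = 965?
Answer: -3406660/3 ≈ -1.1356e+6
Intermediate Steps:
h(B) = -⅚ + B/6
-1180*(h(-11) + v) = -1180*((-⅚ + (⅙)*(-11)) + 965) = -1180*((-⅚ - 11/6) + 965) = -1180*(-8/3 + 965) = -1180*2887/3 = -3406660/3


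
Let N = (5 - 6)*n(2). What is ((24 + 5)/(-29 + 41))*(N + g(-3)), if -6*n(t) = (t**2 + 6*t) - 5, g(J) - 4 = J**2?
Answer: 2581/72 ≈ 35.847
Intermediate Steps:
g(J) = 4 + J**2
n(t) = 5/6 - t - t**2/6 (n(t) = -((t**2 + 6*t) - 5)/6 = -(-5 + t**2 + 6*t)/6 = 5/6 - t - t**2/6)
N = 11/6 (N = (5 - 6)*(5/6 - 1*2 - 1/6*2**2) = -(5/6 - 2 - 1/6*4) = -(5/6 - 2 - 2/3) = -1*(-11/6) = 11/6 ≈ 1.8333)
((24 + 5)/(-29 + 41))*(N + g(-3)) = ((24 + 5)/(-29 + 41))*(11/6 + (4 + (-3)**2)) = (29/12)*(11/6 + (4 + 9)) = (29*(1/12))*(11/6 + 13) = (29/12)*(89/6) = 2581/72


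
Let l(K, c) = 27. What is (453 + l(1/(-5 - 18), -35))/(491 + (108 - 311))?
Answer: 5/3 ≈ 1.6667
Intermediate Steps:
(453 + l(1/(-5 - 18), -35))/(491 + (108 - 311)) = (453 + 27)/(491 + (108 - 311)) = 480/(491 - 203) = 480/288 = (1/288)*480 = 5/3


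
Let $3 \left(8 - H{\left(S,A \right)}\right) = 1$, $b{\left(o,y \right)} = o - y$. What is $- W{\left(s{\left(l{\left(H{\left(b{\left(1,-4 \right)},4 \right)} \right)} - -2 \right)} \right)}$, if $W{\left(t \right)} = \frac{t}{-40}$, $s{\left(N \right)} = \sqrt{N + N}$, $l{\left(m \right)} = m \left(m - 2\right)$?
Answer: $\frac{\sqrt{818}}{120} \approx 0.23834$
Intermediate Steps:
$H{\left(S,A \right)} = \frac{23}{3}$ ($H{\left(S,A \right)} = 8 - \frac{1}{3} = \frac{23}{3}$)
$l{\left(m \right)} = m \left(-2 + m\right)$
$s{\left(N \right)} = \sqrt{2} \sqrt{N}$ ($s{\left(N \right)} = \sqrt{2 N} = \sqrt{2} \sqrt{N}$)
$W{\left(t \right)} = - \frac{t}{40}$ ($W{\left(t \right)} = t \left(- \frac{1}{40}\right) = - \frac{t}{40}$)
$- W{\left(s{\left(l{\left(H{\left(b{\left(1,-4 \right)},4 \right)} \right)} - -2 \right)} \right)} = - \frac{\left(-1\right) \sqrt{2} \sqrt{\frac{23 \left(-2 + \frac{23}{3}\right)}{3} - -2}}{40} = - \frac{\left(-1\right) \sqrt{2} \sqrt{\frac{23}{3} \cdot \frac{17}{3} + 2}}{40} = - \frac{\left(-1\right) \sqrt{2} \sqrt{\frac{391}{9} + 2}}{40} = - \frac{\left(-1\right) \sqrt{2} \sqrt{\frac{409}{9}}}{40} = - \frac{\left(-1\right) \sqrt{2} \frac{\sqrt{409}}{3}}{40} = - \frac{\left(-1\right) \frac{\sqrt{818}}{3}}{40} = - \frac{\left(-1\right) \sqrt{818}}{120} = \frac{\sqrt{818}}{120}$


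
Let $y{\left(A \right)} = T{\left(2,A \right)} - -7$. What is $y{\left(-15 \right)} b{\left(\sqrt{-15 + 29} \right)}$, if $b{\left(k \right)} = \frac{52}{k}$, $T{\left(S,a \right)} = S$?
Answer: $\frac{234 \sqrt{14}}{7} \approx 125.08$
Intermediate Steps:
$y{\left(A \right)} = 9$ ($y{\left(A \right)} = 2 - -7 = 2 + 7 = 9$)
$y{\left(-15 \right)} b{\left(\sqrt{-15 + 29} \right)} = 9 \frac{52}{\sqrt{-15 + 29}} = 9 \frac{52}{\sqrt{14}} = 9 \cdot 52 \frac{\sqrt{14}}{14} = 9 \frac{26 \sqrt{14}}{7} = \frac{234 \sqrt{14}}{7}$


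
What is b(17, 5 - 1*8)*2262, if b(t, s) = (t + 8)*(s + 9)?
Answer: 339300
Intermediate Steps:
b(t, s) = (8 + t)*(9 + s)
b(17, 5 - 1*8)*2262 = (72 + 8*(5 - 1*8) + 9*17 + (5 - 1*8)*17)*2262 = (72 + 8*(5 - 8) + 153 + (5 - 8)*17)*2262 = (72 + 8*(-3) + 153 - 3*17)*2262 = (72 - 24 + 153 - 51)*2262 = 150*2262 = 339300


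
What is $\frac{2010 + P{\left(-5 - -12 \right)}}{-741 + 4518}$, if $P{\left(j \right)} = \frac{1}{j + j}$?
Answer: $\frac{28141}{52878} \approx 0.53219$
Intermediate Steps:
$P{\left(j \right)} = \frac{1}{2 j}$
$\frac{2010 + P{\left(-5 - -12 \right)}}{-741 + 4518} = \frac{2010 + \frac{1}{2 \left(-5 - -12\right)}}{-741 + 4518} = \frac{2010 + \frac{1}{2 \left(-5 + 12\right)}}{3777} = \left(2010 + \frac{1}{2 \cdot 7}\right) \frac{1}{3777} = \left(2010 + \frac{1}{2} \cdot \frac{1}{7}\right) \frac{1}{3777} = \left(2010 + \frac{1}{14}\right) \frac{1}{3777} = \frac{28141}{14} \cdot \frac{1}{3777} = \frac{28141}{52878}$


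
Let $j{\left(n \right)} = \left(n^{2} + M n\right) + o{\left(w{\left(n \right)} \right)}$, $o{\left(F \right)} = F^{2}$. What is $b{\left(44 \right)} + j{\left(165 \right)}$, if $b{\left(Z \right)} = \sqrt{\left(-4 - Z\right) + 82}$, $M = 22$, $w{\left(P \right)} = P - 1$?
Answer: $57751 + \sqrt{34} \approx 57757.0$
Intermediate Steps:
$w{\left(P \right)} = -1 + P$
$b{\left(Z \right)} = \sqrt{78 - Z}$
$j{\left(n \right)} = n^{2} + \left(-1 + n\right)^{2} + 22 n$ ($j{\left(n \right)} = \left(n^{2} + 22 n\right) + \left(-1 + n\right)^{2} = n^{2} + \left(-1 + n\right)^{2} + 22 n$)
$b{\left(44 \right)} + j{\left(165 \right)} = \sqrt{78 - 44} + \left(1 + 2 \cdot 165^{2} + 20 \cdot 165\right) = \sqrt{78 - 44} + \left(1 + 2 \cdot 27225 + 3300\right) = \sqrt{34} + \left(1 + 54450 + 3300\right) = \sqrt{34} + 57751 = 57751 + \sqrt{34}$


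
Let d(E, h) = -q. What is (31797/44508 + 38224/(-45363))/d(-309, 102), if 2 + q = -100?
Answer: -86288827/68646557736 ≈ -0.0012570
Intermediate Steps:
q = -102 (q = -2 - 100 = -102)
d(E, h) = 102 (d(E, h) = -1*(-102) = 102)
(31797/44508 + 38224/(-45363))/d(-309, 102) = (31797/44508 + 38224/(-45363))/102 = (31797*(1/44508) + 38224*(-1/45363))*(1/102) = (10599/14836 - 38224/45363)*(1/102) = -86288827/673005468*1/102 = -86288827/68646557736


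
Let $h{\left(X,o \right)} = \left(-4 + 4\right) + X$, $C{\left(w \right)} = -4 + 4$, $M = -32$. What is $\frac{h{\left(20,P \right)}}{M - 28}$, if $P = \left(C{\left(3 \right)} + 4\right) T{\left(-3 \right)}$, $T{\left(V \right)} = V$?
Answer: $- \frac{1}{3} \approx -0.33333$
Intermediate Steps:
$C{\left(w \right)} = 0$
$P = -12$ ($P = \left(0 + 4\right) \left(-3\right) = 4 \left(-3\right) = -12$)
$h{\left(X,o \right)} = X$ ($h{\left(X,o \right)} = 0 + X = X$)
$\frac{h{\left(20,P \right)}}{M - 28} = \frac{20}{-32 - 28} = \frac{20}{-60} = 20 \left(- \frac{1}{60}\right) = - \frac{1}{3}$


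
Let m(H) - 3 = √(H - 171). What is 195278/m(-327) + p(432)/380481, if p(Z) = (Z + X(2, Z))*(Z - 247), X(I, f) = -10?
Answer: 74312762548/64301289 - 195278*I*√498/507 ≈ 1155.7 - 8595.3*I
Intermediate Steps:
m(H) = 3 + √(-171 + H) (m(H) = 3 + √(H - 171) = 3 + √(-171 + H))
p(Z) = (-247 + Z)*(-10 + Z) (p(Z) = (Z - 10)*(Z - 247) = (-10 + Z)*(-247 + Z) = (-247 + Z)*(-10 + Z))
195278/m(-327) + p(432)/380481 = 195278/(3 + √(-171 - 327)) + (2470 + 432² - 257*432)/380481 = 195278/(3 + √(-498)) + (2470 + 186624 - 111024)*(1/380481) = 195278/(3 + I*√498) + 78070*(1/380481) = 195278/(3 + I*√498) + 78070/380481 = 78070/380481 + 195278/(3 + I*√498)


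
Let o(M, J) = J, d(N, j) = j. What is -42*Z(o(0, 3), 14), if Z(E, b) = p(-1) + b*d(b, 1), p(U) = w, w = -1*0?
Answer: -588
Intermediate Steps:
w = 0
p(U) = 0
Z(E, b) = b (Z(E, b) = 0 + b*1 = 0 + b = b)
-42*Z(o(0, 3), 14) = -42*14 = -588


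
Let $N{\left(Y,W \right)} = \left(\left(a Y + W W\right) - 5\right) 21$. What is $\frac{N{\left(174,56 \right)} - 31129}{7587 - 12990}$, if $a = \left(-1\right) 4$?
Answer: $- \frac{20006}{5403} \approx -3.7028$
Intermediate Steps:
$a = -4$
$N{\left(Y,W \right)} = -105 - 84 Y + 21 W^{2}$ ($N{\left(Y,W \right)} = \left(\left(- 4 Y + W W\right) - 5\right) 21 = \left(\left(- 4 Y + W^{2}\right) - 5\right) 21 = \left(\left(W^{2} - 4 Y\right) - 5\right) 21 = \left(-5 + W^{2} - 4 Y\right) 21 = -105 - 84 Y + 21 W^{2}$)
$\frac{N{\left(174,56 \right)} - 31129}{7587 - 12990} = \frac{\left(-105 - 14616 + 21 \cdot 56^{2}\right) - 31129}{7587 - 12990} = \frac{\left(-105 - 14616 + 21 \cdot 3136\right) - 31129}{-5403} = \left(\left(-105 - 14616 + 65856\right) - 31129\right) \left(- \frac{1}{5403}\right) = \left(51135 - 31129\right) \left(- \frac{1}{5403}\right) = 20006 \left(- \frac{1}{5403}\right) = - \frac{20006}{5403}$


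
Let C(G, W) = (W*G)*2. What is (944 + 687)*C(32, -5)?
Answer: -521920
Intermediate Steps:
C(G, W) = 2*G*W (C(G, W) = (G*W)*2 = 2*G*W)
(944 + 687)*C(32, -5) = (944 + 687)*(2*32*(-5)) = 1631*(-320) = -521920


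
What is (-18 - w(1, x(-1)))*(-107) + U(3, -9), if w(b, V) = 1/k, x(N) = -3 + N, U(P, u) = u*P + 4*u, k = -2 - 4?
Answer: 11071/6 ≈ 1845.2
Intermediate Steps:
k = -6
U(P, u) = 4*u + P*u (U(P, u) = P*u + 4*u = 4*u + P*u)
w(b, V) = -⅙ (w(b, V) = 1/(-6) = -⅙)
(-18 - w(1, x(-1)))*(-107) + U(3, -9) = (-18 - 1*(-⅙))*(-107) - 9*(4 + 3) = (-18 + ⅙)*(-107) - 9*7 = -107/6*(-107) - 63 = 11449/6 - 63 = 11071/6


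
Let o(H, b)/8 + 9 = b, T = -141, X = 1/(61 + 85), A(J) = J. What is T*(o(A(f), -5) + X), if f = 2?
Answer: 2305491/146 ≈ 15791.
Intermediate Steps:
X = 1/146 ≈ 0.0068493
o(H, b) = -72 + 8*b
T*(o(A(f), -5) + X) = -141*((-72 + 8*(-5)) + 1/146) = -141*((-72 - 40) + 1/146) = -141*(-112 + 1/146) = -141*(-16351/146) = 2305491/146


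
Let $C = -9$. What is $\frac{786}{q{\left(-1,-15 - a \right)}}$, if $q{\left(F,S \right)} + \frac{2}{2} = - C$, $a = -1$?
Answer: $\frac{393}{4} \approx 98.25$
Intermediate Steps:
$q{\left(F,S \right)} = 8$ ($q{\left(F,S \right)} = -1 - -9 = -1 + 9 = 8$)
$\frac{786}{q{\left(-1,-15 - a \right)}} = \frac{786}{8} = 786 \cdot \frac{1}{8} = \frac{393}{4}$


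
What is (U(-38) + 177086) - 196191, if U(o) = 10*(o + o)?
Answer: -19865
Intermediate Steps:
U(o) = 20*o (U(o) = 10*(2*o) = 20*o)
(U(-38) + 177086) - 196191 = (20*(-38) + 177086) - 196191 = (-760 + 177086) - 196191 = 176326 - 196191 = -19865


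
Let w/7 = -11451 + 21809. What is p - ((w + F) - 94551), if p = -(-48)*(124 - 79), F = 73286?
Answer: -49081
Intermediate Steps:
w = 72506 (w = 7*(-11451 + 21809) = 7*10358 = 72506)
p = 2160 (p = -(-48)*45 = -1*(-2160) = 2160)
p - ((w + F) - 94551) = 2160 - ((72506 + 73286) - 94551) = 2160 - (145792 - 94551) = 2160 - 1*51241 = 2160 - 51241 = -49081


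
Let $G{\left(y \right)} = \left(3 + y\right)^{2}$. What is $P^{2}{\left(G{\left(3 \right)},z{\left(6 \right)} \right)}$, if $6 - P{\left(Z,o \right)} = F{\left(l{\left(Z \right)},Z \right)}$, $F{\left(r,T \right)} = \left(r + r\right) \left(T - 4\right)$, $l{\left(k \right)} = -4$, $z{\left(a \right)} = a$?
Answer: $68644$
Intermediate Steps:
$F{\left(r,T \right)} = 2 r \left(-4 + T\right)$
$P{\left(Z,o \right)} = -26 + 8 Z$ ($P{\left(Z,o \right)} = 6 - 2 \left(-4\right) \left(-4 + Z\right) = 6 - \left(32 - 8 Z\right) = 6 + \left(-32 + 8 Z\right) = -26 + 8 Z$)
$P^{2}{\left(G{\left(3 \right)},z{\left(6 \right)} \right)} = \left(-26 + 8 \left(3 + 3\right)^{2}\right)^{2} = \left(-26 + 8 \cdot 6^{2}\right)^{2} = \left(-26 + 8 \cdot 36\right)^{2} = \left(-26 + 288\right)^{2} = 262^{2} = 68644$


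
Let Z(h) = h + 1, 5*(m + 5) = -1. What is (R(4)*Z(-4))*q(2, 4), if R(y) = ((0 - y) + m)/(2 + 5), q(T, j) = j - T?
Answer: 276/35 ≈ 7.8857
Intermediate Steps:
m = -26/5 (m = -5 + (⅕)*(-1) = -5 - ⅕ = -26/5 ≈ -5.2000)
R(y) = -26/35 - y/7 (R(y) = ((0 - y) - 26/5)/(2 + 5) = (-y - 26/5)/7 = (-26/5 - y)*(⅐) = -26/35 - y/7)
Z(h) = 1 + h
(R(4)*Z(-4))*q(2, 4) = ((-26/35 - ⅐*4)*(1 - 4))*(4 - 1*2) = ((-26/35 - 4/7)*(-3))*(4 - 2) = -46/35*(-3)*2 = (138/35)*2 = 276/35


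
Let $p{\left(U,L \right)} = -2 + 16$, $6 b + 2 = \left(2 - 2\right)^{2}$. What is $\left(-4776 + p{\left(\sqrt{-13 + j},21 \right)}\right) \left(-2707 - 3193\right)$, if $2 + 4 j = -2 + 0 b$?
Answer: $28095800$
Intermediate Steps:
$b = - \frac{1}{3}$ ($b = - \frac{1}{3} + \frac{\left(2 - 2\right)^{2}}{6} = - \frac{1}{3} + \frac{0^{2}}{6} = - \frac{1}{3} + \frac{1}{6} \cdot 0 = - \frac{1}{3} + 0 = - \frac{1}{3} \approx -0.33333$)
$j = -1$ ($j = - \frac{1}{2} + \frac{-2 + 0 \left(- \frac{1}{3}\right)}{4} = - \frac{1}{2} + \frac{-2 + 0}{4} = - \frac{1}{2} + \frac{1}{4} \left(-2\right) = - \frac{1}{2} - \frac{1}{2} = -1$)
$p{\left(U,L \right)} = 14$
$\left(-4776 + p{\left(\sqrt{-13 + j},21 \right)}\right) \left(-2707 - 3193\right) = \left(-4776 + 14\right) \left(-2707 - 3193\right) = \left(-4762\right) \left(-5900\right) = 28095800$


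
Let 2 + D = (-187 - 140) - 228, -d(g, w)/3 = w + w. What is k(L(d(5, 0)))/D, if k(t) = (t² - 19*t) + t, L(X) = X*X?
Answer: 0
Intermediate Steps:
d(g, w) = -6*w (d(g, w) = -3*(w + w) = -6*w)
L(X) = X²
k(t) = t² - 18*t
D = -557 (D = -2 + ((-187 - 140) - 228) = -2 + (-327 - 228) = -2 - 555 = -557)
k(L(d(5, 0)))/D = ((-6*0)²*(-18 + (-6*0)²))/(-557) = (0²*(-18 + 0²))*(-1/557) = (0*(-18 + 0))*(-1/557) = (0*(-18))*(-1/557) = 0*(-1/557) = 0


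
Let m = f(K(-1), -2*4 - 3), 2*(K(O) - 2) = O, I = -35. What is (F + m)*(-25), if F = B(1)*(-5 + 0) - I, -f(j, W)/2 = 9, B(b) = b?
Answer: -300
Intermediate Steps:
K(O) = 2 + O/2
f(j, W) = -18 (f(j, W) = -2*9 = -18)
m = -18
F = 30 (F = 1*(-5 + 0) - 1*(-35) = 1*(-5) + 35 = -5 + 35 = 30)
(F + m)*(-25) = (30 - 18)*(-25) = 12*(-25) = -300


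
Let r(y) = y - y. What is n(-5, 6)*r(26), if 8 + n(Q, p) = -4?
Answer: 0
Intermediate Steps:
n(Q, p) = -12 (n(Q, p) = -8 - 4 = -12)
r(y) = 0
n(-5, 6)*r(26) = -12*0 = 0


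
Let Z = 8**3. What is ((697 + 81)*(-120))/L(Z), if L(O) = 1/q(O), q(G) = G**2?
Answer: -24473763840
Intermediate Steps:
Z = 512
L(O) = O**(-2) (L(O) = 1/(O**2) = O**(-2))
((697 + 81)*(-120))/L(Z) = ((697 + 81)*(-120))/(512**(-2)) = (778*(-120))/(1/262144) = -93360*262144 = -24473763840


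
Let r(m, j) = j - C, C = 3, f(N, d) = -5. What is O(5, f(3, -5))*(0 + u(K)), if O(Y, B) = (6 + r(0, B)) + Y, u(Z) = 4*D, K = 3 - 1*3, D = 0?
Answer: 0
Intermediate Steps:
K = 0 (K = 3 - 3 = 0)
r(m, j) = -3 + j (r(m, j) = j - 1*3 = j - 3 = -3 + j)
u(Z) = 0 (u(Z) = 4*0 = 0)
O(Y, B) = 3 + B + Y (O(Y, B) = (6 + (-3 + B)) + Y = (3 + B) + Y = 3 + B + Y)
O(5, f(3, -5))*(0 + u(K)) = (3 - 5 + 5)*(0 + 0) = 3*0 = 0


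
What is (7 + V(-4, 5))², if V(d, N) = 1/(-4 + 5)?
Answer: 64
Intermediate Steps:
V(d, N) = 1 (V(d, N) = 1/1 = 1)
(7 + V(-4, 5))² = (7 + 1)² = 8² = 64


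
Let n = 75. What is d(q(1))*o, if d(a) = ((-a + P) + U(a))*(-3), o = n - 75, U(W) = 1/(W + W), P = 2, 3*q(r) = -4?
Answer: 0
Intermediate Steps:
q(r) = -4/3 (q(r) = (1/3)*(-4) = -4/3)
U(W) = 1/(2*W)
o = 0 (o = 75 - 75 = 0)
d(a) = -6 + 3*a - 3/(2*a) (d(a) = ((-a + 2) + 1/(2*a))*(-3) = ((2 - a) + 1/(2*a))*(-3) = (2 + 1/(2*a) - a)*(-3) = -6 + 3*a - 3/(2*a))
d(q(1))*o = (-6 + 3*(-4/3) - 3/(2*(-4/3)))*0 = (-6 - 4 - 3/2*(-3/4))*0 = (-6 - 4 + 9/8)*0 = -71/8*0 = 0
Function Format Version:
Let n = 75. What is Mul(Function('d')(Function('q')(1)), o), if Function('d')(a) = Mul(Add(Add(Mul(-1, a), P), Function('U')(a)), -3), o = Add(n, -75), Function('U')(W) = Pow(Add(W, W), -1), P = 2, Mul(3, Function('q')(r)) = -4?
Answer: 0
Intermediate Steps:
Function('q')(r) = Rational(-4, 3) (Function('q')(r) = Mul(Rational(1, 3), -4) = Rational(-4, 3))
Function('U')(W) = Mul(Rational(1, 2), Pow(W, -1)) (Function('U')(W) = Pow(Mul(2, W), -1) = Mul(Rational(1, 2), Pow(W, -1)))
o = 0 (o = Add(75, -75) = 0)
Function('d')(a) = Add(-6, Mul(3, a), Mul(Rational(-3, 2), Pow(a, -1))) (Function('d')(a) = Mul(Add(Add(Mul(-1, a), 2), Mul(Rational(1, 2), Pow(a, -1))), -3) = Mul(Add(Add(2, Mul(-1, a)), Mul(Rational(1, 2), Pow(a, -1))), -3) = Mul(Add(2, Mul(Rational(1, 2), Pow(a, -1)), Mul(-1, a)), -3) = Add(-6, Mul(3, a), Mul(Rational(-3, 2), Pow(a, -1))))
Mul(Function('d')(Function('q')(1)), o) = Mul(Add(-6, Mul(3, Rational(-4, 3)), Mul(Rational(-3, 2), Pow(Rational(-4, 3), -1))), 0) = Mul(Add(-6, -4, Mul(Rational(-3, 2), Rational(-3, 4))), 0) = Mul(Add(-6, -4, Rational(9, 8)), 0) = Mul(Rational(-71, 8), 0) = 0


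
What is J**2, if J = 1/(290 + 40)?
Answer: 1/108900 ≈ 9.1827e-6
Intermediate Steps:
J = 1/330 ≈ 0.0030303
J**2 = (1/330)**2 = 1/108900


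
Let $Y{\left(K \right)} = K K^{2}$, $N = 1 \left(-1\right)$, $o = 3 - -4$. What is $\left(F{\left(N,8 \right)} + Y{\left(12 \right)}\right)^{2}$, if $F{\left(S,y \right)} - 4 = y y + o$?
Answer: $3250809$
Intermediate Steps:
$o = 7$ ($o = 3 + 4 = 7$)
$N = -1$
$F{\left(S,y \right)} = 11 + y^{2}$ ($F{\left(S,y \right)} = 4 + \left(y y + 7\right) = 4 + \left(y^{2} + 7\right) = 4 + \left(7 + y^{2}\right) = 11 + y^{2}$)
$Y{\left(K \right)} = K^{3}$
$\left(F{\left(N,8 \right)} + Y{\left(12 \right)}\right)^{2} = \left(\left(11 + 8^{2}\right) + 12^{3}\right)^{2} = \left(\left(11 + 64\right) + 1728\right)^{2} = \left(75 + 1728\right)^{2} = 1803^{2} = 3250809$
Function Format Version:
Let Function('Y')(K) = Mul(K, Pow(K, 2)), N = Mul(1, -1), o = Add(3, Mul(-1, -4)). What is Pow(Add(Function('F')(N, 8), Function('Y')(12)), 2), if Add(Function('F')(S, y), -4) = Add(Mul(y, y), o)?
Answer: 3250809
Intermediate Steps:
o = 7 (o = Add(3, 4) = 7)
N = -1
Function('F')(S, y) = Add(11, Pow(y, 2)) (Function('F')(S, y) = Add(4, Add(Mul(y, y), 7)) = Add(4, Add(Pow(y, 2), 7)) = Add(4, Add(7, Pow(y, 2))) = Add(11, Pow(y, 2)))
Function('Y')(K) = Pow(K, 3)
Pow(Add(Function('F')(N, 8), Function('Y')(12)), 2) = Pow(Add(Add(11, Pow(8, 2)), Pow(12, 3)), 2) = Pow(Add(Add(11, 64), 1728), 2) = Pow(Add(75, 1728), 2) = Pow(1803, 2) = 3250809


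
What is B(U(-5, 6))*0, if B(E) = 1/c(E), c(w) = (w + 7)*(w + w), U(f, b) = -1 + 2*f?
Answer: 0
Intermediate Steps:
c(w) = 2*w*(7 + w) (c(w) = (7 + w)*(2*w) = 2*w*(7 + w))
B(E) = 1/(2*E*(7 + E))
B(U(-5, 6))*0 = (1/(2*(-1 + 2*(-5))*(7 + (-1 + 2*(-5)))))*0 = (1/(2*(-1 - 10)*(7 + (-1 - 10))))*0 = ((½)/(-11*(7 - 11)))*0 = ((½)*(-1/11)/(-4))*0 = ((½)*(-1/11)*(-¼))*0 = (1/88)*0 = 0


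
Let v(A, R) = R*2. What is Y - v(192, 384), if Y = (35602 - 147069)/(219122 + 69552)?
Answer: -221813099/288674 ≈ -768.39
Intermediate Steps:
v(A, R) = 2*R
Y = -111467/288674 ≈ -0.38613
Y - v(192, 384) = -111467/288674 - 2*384 = -111467/288674 - 1*768 = -111467/288674 - 768 = -221813099/288674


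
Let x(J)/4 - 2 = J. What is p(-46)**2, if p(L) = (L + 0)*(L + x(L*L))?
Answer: 150230659216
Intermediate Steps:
x(J) = 8 + 4*J
p(L) = L*(8 + L + 4*L**2) (p(L) = (L + 0)*(L + (8 + 4*(L*L))) = L*(L + (8 + 4*L**2)) = L*(8 + L + 4*L**2))
p(-46)**2 = (-46*(8 - 46 + 4*(-46)**2))**2 = (-46*(8 - 46 + 4*2116))**2 = (-46*(8 - 46 + 8464))**2 = (-46*8426)**2 = (-387596)**2 = 150230659216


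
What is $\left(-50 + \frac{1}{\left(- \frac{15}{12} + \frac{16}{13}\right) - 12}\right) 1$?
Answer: $- \frac{31302}{625} \approx -50.083$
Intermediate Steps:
$\left(-50 + \frac{1}{\left(- \frac{15}{12} + \frac{16}{13}\right) - 12}\right) 1 = \left(-50 + \frac{1}{\left(\left(-15\right) \frac{1}{12} + 16 \cdot \frac{1}{13}\right) - 12}\right) 1 = \left(-50 + \frac{1}{\left(- \frac{5}{4} + \frac{16}{13}\right) - 12}\right) 1 = \left(-50 + \frac{1}{- \frac{1}{52} - 12}\right) 1 = \left(-50 + \frac{1}{- \frac{625}{52}}\right) 1 = \left(-50 - \frac{52}{625}\right) 1 = \left(- \frac{31302}{625}\right) 1 = - \frac{31302}{625}$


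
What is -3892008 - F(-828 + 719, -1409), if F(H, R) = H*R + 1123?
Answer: -4046712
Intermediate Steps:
F(H, R) = 1123 + H*R
-3892008 - F(-828 + 719, -1409) = -3892008 - (1123 + (-828 + 719)*(-1409)) = -3892008 - (1123 - 109*(-1409)) = -3892008 - (1123 + 153581) = -3892008 - 1*154704 = -3892008 - 154704 = -4046712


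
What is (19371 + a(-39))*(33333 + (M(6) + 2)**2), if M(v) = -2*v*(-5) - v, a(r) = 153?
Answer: 712020756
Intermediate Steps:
M(v) = 9*v (M(v) = 10*v - v = 9*v)
(19371 + a(-39))*(33333 + (M(6) + 2)**2) = (19371 + 153)*(33333 + (9*6 + 2)**2) = 19524*(33333 + (54 + 2)**2) = 19524*(33333 + 56**2) = 19524*(33333 + 3136) = 19524*36469 = 712020756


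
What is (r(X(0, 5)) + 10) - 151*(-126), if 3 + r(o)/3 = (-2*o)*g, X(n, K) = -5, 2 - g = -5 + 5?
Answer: 19087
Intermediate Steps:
g = 2 (g = 2 - (-5 + 5) = 2 - 1*0 = 2 + 0 = 2)
r(o) = -9 - 12*o (r(o) = -9 + 3*(-2*o*2) = -9 + 3*(-4*o) = -9 - 12*o)
(r(X(0, 5)) + 10) - 151*(-126) = ((-9 - 12*(-5)) + 10) - 151*(-126) = ((-9 + 60) + 10) + 19026 = (51 + 10) + 19026 = 61 + 19026 = 19087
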